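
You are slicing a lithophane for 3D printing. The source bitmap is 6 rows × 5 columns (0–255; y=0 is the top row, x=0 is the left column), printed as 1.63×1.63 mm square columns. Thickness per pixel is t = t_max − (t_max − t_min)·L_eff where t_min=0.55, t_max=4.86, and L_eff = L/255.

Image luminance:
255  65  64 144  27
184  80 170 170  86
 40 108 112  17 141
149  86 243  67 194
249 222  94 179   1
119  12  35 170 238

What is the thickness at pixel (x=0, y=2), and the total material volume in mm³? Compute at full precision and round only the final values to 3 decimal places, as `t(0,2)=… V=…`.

span = t_max - t_min = 4.86 - 0.55 = 4.310
L(0,2) = 40, L_eff = 40/255 = 0.156863
t(0,2) = 4.86 - 4.310·0.156863 = 4.184
Σt over all 6·5 pixels = 2114149/25500 ≈ 82.9078039
V = pitch²·Σt = 1.63²·2114149/25500 = 220.278

t(0,2)=4.184 V=220.278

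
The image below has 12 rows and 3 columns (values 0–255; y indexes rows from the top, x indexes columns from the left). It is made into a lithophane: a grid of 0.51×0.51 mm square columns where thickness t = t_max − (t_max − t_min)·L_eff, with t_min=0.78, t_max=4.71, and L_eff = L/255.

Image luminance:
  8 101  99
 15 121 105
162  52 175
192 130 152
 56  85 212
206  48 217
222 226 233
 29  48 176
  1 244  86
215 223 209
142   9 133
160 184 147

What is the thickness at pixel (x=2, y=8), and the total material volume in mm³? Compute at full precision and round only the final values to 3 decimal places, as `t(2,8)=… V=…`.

span = t_max - t_min = 4.71 - 0.78 = 3.930
L(2,8) = 86, L_eff = 86/255 = 0.337255
t(2,8) = 4.71 - 3.930·0.337255 = 3.385
Σt over all 12·3 pixels = 809447/8500 ≈ 95.2290588
V = pitch²·Σt = 0.51²·809447/8500 = 24.769

t(2,8)=3.385 V=24.769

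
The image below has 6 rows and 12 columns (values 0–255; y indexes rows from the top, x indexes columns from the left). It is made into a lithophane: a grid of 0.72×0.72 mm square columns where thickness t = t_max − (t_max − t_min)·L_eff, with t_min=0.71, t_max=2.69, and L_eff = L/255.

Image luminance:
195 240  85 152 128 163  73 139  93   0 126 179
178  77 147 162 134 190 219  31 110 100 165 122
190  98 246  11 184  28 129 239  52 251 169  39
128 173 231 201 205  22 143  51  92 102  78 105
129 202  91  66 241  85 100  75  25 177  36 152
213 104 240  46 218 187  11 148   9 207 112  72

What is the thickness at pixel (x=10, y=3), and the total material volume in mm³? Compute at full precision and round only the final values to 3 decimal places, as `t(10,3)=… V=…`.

span = t_max - t_min = 2.69 - 0.71 = 1.980
L(10,3) = 78, L_eff = 78/255 = 0.305882
t(10,3) = 2.69 - 1.980·0.305882 = 2.084
Σt over all 6·12 pixels = 515547/4250 ≈ 121.3051765
V = pitch²·Σt = 0.72²·515547/4250 = 62.885

t(10,3)=2.084 V=62.885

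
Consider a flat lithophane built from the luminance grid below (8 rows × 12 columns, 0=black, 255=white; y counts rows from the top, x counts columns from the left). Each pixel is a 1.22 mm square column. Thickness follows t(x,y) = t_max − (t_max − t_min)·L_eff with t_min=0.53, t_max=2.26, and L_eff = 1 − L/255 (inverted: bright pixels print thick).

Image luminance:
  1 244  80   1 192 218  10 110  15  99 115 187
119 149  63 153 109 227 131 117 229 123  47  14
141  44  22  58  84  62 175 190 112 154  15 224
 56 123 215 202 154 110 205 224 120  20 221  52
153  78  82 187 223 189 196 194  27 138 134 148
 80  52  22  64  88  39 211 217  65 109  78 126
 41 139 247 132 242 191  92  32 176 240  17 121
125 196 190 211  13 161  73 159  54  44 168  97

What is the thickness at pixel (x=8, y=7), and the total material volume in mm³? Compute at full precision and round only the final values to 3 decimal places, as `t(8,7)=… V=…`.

span = t_max - t_min = 2.26 - 0.53 = 1.730
L(8,7) = 54, L_eff = 1 - 54/255 = 0.788235 (inverted)
t(8,7) = 2.26 - 1.730·0.788235 = 0.896
Σt over all 8·12 pixels = 3338321/25500 ≈ 130.9145490
V = pitch²·Σt = 1.22²·3338321/25500 = 194.853

t(8,7)=0.896 V=194.853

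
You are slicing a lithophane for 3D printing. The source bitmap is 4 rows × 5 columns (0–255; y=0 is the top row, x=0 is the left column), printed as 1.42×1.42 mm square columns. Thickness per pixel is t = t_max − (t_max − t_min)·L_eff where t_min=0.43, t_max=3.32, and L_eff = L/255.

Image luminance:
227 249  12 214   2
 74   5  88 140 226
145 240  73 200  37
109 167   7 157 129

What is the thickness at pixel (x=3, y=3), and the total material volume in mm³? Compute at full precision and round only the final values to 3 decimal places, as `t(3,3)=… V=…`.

span = t_max - t_min = 3.32 - 0.43 = 2.890
L(3,3) = 157, L_eff = 157/255 = 0.615686
t(3,3) = 3.32 - 2.890·0.615686 = 1.541
Σt over all 4·5 pixels = 57083/1500 ≈ 38.0553333
V = pitch²·Σt = 1.42²·57083/1500 = 76.735

t(3,3)=1.541 V=76.735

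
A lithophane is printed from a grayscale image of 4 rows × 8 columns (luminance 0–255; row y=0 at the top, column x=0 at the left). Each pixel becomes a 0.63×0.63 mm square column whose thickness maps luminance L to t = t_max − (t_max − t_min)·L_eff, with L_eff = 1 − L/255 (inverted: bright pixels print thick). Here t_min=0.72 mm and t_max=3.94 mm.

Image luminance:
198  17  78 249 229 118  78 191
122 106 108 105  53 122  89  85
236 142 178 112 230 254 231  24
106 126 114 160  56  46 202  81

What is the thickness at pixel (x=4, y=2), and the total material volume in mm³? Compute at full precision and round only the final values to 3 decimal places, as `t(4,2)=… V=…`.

span = t_max - t_min = 3.94 - 0.72 = 3.220
L(4,2) = 230, L_eff = 1 - 230/255 = 0.098039 (inverted)
t(4,2) = 3.94 - 3.220·0.098039 = 3.624
Σt over all 4·8 pixels = 488683/6375 ≈ 76.6561569
V = pitch²·Σt = 0.63²·488683/6375 = 30.425

t(4,2)=3.624 V=30.425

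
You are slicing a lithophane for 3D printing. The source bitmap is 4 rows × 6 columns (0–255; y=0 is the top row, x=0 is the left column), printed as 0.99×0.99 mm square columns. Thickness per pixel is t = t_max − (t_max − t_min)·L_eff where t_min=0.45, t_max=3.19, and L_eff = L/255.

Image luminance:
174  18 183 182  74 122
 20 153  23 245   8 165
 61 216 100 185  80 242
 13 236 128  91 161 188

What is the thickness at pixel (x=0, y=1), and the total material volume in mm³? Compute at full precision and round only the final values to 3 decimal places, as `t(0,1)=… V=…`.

span = t_max - t_min = 3.19 - 0.45 = 2.740
L(0,1) = 20, L_eff = 20/255 = 0.078431
t(0,1) = 3.19 - 2.740·0.078431 = 2.975
Σt over all 4·6 pixels = 277912/6375 ≈ 43.5940392
V = pitch²·Σt = 0.99²·277912/6375 = 42.727

t(0,1)=2.975 V=42.727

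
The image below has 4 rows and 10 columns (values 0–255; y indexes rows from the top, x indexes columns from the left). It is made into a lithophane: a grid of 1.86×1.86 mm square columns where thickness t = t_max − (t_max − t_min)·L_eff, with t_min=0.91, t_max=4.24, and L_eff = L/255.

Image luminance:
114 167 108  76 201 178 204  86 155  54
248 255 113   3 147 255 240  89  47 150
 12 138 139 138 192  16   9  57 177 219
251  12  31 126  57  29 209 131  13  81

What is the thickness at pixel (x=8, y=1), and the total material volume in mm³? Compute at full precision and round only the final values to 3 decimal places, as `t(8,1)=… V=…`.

span = t_max - t_min = 4.24 - 0.91 = 3.330
L(8,1) = 47, L_eff = 47/255 = 0.184314
t(8,1) = 4.24 - 3.330·0.184314 = 3.626
Σt over all 4·10 pixels = 894703/8500 ≈ 105.2591765
V = pitch²·Σt = 1.86²·894703/8500 = 364.155

t(8,1)=3.626 V=364.155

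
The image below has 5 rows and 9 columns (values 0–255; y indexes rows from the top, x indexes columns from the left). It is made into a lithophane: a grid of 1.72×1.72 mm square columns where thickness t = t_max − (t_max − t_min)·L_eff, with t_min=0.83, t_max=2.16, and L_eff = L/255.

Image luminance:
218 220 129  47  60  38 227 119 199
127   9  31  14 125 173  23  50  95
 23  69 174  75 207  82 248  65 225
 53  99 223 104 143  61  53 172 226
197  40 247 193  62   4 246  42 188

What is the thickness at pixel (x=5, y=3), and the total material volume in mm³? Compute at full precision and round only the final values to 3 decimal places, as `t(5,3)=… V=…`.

span = t_max - t_min = 2.16 - 0.83 = 1.330
L(5,3) = 61, L_eff = 61/255 = 0.239216
t(5,3) = 2.16 - 1.330·0.239216 = 1.842
Σt over all 5·9 pixels = 70283/1020 ≈ 68.9049020
V = pitch²·Σt = 1.72²·70283/1020 = 203.848

t(5,3)=1.842 V=203.848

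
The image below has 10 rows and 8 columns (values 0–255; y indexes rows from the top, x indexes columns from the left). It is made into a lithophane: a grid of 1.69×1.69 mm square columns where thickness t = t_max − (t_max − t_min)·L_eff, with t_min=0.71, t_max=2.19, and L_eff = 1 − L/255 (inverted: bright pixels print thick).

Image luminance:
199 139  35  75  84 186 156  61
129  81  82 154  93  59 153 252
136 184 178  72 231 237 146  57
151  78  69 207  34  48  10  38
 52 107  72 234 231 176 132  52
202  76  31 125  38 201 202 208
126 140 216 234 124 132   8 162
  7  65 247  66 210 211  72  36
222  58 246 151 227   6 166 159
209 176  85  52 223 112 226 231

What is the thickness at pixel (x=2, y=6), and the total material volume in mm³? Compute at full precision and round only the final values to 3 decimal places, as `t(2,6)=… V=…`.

t(2,6)=1.964 V=337.242

span = t_max - t_min = 2.19 - 0.71 = 1.480
L(2,6) = 216, L_eff = 1 - 216/255 = 0.152941 (inverted)
t(2,6) = 2.19 - 1.480·0.152941 = 1.964
Σt over all 10·8 pixels = 752746/6375 ≈ 118.0778039
V = pitch²·Σt = 1.69²·752746/6375 = 337.242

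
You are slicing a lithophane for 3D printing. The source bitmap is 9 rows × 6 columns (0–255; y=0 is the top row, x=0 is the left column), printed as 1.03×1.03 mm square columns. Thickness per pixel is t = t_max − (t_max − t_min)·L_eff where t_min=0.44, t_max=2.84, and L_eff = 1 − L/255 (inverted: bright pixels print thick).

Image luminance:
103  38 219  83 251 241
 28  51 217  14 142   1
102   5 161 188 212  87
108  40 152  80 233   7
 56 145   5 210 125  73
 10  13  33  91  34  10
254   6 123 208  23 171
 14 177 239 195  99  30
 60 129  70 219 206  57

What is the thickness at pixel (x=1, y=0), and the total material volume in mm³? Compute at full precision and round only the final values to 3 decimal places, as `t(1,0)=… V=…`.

t(1,0)=0.798 V=83.599

span = t_max - t_min = 2.84 - 0.44 = 2.400
L(1,0) = 38, L_eff = 1 - 38/255 = 0.850980 (inverted)
t(1,0) = 2.84 - 2.400·0.850980 = 0.798
Σt over all 9·6 pixels = 78.8
V = pitch²·Σt = 1.03²·78.8 = 83.599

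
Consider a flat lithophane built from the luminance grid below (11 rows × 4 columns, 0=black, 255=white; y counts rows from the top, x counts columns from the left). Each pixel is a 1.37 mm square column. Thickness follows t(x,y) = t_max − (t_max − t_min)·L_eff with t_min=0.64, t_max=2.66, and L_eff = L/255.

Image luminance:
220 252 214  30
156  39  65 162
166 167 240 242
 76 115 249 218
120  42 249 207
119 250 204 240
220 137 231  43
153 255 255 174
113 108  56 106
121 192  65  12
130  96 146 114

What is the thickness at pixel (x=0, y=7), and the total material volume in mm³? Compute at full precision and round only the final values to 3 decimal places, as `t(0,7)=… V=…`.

span = t_max - t_min = 2.66 - 0.64 = 2.020
L(0,7) = 153, L_eff = 153/255 = 0.600000
t(0,7) = 2.66 - 2.020·0.600000 = 1.448
Σt over all 11·4 pixels = 808591/12750 ≈ 63.4189020
V = pitch²·Σt = 1.37²·808591/12750 = 119.031

t(0,7)=1.448 V=119.031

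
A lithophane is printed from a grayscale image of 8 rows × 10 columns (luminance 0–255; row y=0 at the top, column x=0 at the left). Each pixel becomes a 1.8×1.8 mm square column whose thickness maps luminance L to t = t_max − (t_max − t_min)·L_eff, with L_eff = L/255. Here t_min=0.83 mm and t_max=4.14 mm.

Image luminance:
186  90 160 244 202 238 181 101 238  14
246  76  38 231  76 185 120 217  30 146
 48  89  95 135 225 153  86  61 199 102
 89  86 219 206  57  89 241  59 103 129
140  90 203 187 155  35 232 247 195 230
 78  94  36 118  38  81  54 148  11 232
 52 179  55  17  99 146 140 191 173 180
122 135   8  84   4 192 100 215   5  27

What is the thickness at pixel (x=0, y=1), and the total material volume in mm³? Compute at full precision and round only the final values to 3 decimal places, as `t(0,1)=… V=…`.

span = t_max - t_min = 4.14 - 0.83 = 3.310
L(0,1) = 246, L_eff = 246/255 = 0.964706
t(0,1) = 4.14 - 3.310·0.964706 = 0.947
Σt over all 8·10 pixels = 843907/4250 ≈ 198.5663529
V = pitch²·Σt = 1.8²·843907/4250 = 643.355

t(0,1)=0.947 V=643.355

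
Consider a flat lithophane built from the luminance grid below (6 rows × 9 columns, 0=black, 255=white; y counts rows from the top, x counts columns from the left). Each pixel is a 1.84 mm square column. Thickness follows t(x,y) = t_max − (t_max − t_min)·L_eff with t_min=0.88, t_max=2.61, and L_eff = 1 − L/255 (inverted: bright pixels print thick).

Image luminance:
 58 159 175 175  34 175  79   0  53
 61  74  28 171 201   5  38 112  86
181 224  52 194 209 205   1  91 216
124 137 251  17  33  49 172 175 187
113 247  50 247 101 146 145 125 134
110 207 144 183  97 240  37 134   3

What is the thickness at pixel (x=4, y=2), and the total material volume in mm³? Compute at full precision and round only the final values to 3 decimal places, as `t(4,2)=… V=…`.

t(4,2)=2.298 V=313.972

span = t_max - t_min = 2.61 - 0.88 = 1.730
L(4,2) = 209, L_eff = 1 - 209/255 = 0.180392 (inverted)
t(4,2) = 2.61 - 1.730·0.180392 = 2.298
Σt over all 6·9 pixels = 472961/5100 ≈ 92.7374510
V = pitch²·Σt = 1.84²·472961/5100 = 313.972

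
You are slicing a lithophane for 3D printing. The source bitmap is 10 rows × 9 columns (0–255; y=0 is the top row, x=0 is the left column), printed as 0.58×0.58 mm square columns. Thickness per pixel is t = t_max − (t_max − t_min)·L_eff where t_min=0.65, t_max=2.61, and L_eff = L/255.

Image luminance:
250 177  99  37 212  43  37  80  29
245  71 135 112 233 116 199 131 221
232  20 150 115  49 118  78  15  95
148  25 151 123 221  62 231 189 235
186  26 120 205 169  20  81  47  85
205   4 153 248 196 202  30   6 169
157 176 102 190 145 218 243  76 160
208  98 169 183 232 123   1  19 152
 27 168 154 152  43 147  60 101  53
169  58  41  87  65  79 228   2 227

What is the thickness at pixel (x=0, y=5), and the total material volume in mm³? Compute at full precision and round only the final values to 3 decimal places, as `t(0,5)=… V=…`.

span = t_max - t_min = 2.61 - 0.65 = 1.960
L(0,5) = 205, L_eff = 205/255 = 0.803922
t(0,5) = 2.61 - 1.960·0.803922 = 1.034
Σt over all 10·9 pixels = 627591/4250 ≈ 147.6684706
V = pitch²·Σt = 0.58²·627591/4250 = 49.676

t(0,5)=1.034 V=49.676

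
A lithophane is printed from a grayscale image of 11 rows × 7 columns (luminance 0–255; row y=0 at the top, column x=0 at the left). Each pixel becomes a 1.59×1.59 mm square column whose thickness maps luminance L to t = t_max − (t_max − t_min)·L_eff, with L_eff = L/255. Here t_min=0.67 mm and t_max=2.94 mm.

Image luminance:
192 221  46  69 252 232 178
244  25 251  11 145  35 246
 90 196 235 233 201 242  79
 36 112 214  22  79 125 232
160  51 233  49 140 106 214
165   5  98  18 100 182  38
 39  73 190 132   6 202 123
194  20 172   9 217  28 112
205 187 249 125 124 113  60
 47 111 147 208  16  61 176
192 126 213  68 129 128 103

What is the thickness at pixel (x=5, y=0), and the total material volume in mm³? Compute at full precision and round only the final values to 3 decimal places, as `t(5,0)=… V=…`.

span = t_max - t_min = 2.94 - 0.67 = 2.270
L(5,0) = 232, L_eff = 232/255 = 0.909804
t(5,0) = 2.94 - 2.270·0.909804 = 0.875
Σt over all 11·7 pixels = 1159467/8500 ≈ 136.4078824
V = pitch²·Σt = 1.59²·1159467/8500 = 344.853

t(5,0)=0.875 V=344.853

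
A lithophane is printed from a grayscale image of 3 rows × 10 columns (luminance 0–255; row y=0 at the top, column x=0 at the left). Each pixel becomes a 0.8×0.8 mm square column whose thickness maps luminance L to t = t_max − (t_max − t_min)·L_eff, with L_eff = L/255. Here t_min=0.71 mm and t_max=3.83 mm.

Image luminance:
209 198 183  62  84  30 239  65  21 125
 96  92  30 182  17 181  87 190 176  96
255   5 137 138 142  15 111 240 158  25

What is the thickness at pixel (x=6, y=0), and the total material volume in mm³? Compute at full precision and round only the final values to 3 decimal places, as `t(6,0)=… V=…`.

t(6,0)=0.906 V=45.432

span = t_max - t_min = 3.83 - 0.71 = 3.120
L(6,0) = 239, L_eff = 239/255 = 0.937255
t(6,0) = 3.83 - 3.120·0.937255 = 0.906
Σt over all 3·10 pixels = 301697/4250 ≈ 70.9875294
V = pitch²·Σt = 0.8²·301697/4250 = 45.432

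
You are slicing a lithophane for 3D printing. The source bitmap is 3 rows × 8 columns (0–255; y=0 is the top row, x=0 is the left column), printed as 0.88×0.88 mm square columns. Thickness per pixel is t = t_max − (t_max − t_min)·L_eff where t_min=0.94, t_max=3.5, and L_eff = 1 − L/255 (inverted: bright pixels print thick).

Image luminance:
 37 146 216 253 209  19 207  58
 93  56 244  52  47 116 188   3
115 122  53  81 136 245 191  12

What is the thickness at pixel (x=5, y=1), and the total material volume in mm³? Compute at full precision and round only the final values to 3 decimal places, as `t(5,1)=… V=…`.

span = t_max - t_min = 3.5 - 0.94 = 2.560
L(5,1) = 116, L_eff = 1 - 116/255 = 0.545098 (inverted)
t(5,1) = 3.5 - 2.560·0.545098 = 2.105
Σt over all 3·8 pixels = 329356/6375 ≈ 51.6636863
V = pitch²·Σt = 0.88²·329356/6375 = 40.008

t(5,1)=2.105 V=40.008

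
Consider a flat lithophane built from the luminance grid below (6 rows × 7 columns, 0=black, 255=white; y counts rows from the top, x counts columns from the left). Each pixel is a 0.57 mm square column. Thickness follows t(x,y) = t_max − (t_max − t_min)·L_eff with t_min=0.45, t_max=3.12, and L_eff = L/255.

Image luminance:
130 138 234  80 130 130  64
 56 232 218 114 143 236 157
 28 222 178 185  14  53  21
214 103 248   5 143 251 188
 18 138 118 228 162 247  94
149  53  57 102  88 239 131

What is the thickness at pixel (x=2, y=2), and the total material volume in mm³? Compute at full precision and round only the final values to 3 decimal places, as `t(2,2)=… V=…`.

span = t_max - t_min = 3.12 - 0.45 = 2.670
L(2,2) = 178, L_eff = 178/255 = 0.698039
t(2,2) = 3.12 - 2.670·0.698039 = 1.256
Σt over all 6·7 pixels = 603069/8500 ≈ 70.9492941
V = pitch²·Σt = 0.57²·603069/8500 = 23.051

t(2,2)=1.256 V=23.051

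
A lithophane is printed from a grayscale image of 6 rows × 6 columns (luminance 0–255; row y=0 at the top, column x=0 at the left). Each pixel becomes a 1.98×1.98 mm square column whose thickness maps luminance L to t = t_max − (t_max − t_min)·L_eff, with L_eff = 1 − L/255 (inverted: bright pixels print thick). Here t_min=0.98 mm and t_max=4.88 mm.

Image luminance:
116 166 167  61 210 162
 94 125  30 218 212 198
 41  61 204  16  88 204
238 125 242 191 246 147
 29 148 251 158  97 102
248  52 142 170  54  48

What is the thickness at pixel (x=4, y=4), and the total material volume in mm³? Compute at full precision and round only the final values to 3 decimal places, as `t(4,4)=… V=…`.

t(4,4)=2.464 V=441.765

span = t_max - t_min = 4.88 - 0.98 = 3.900
L(4,4) = 97, L_eff = 1 - 97/255 = 0.619608 (inverted)
t(4,4) = 4.88 - 3.900·0.619608 = 2.464
Σt over all 6·6 pixels = 95781/850 ≈ 112.6835294
V = pitch²·Σt = 1.98²·95781/850 = 441.765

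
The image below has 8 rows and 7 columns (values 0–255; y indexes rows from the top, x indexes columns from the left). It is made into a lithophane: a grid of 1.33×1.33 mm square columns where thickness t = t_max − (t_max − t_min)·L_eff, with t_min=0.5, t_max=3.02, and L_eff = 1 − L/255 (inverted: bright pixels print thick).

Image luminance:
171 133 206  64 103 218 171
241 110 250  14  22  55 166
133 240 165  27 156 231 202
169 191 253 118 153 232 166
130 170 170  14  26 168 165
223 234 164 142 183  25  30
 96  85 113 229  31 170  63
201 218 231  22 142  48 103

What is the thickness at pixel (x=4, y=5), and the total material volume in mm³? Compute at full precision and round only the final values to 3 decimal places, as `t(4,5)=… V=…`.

span = t_max - t_min = 3.02 - 0.5 = 2.520
L(4,5) = 183, L_eff = 1 - 183/255 = 0.282353 (inverted)
t(4,5) = 3.02 - 2.520·0.282353 = 2.308
Σt over all 8·7 pixels = 106.624
V = pitch²·Σt = 1.33²·106.624 = 188.607

t(4,5)=2.308 V=188.607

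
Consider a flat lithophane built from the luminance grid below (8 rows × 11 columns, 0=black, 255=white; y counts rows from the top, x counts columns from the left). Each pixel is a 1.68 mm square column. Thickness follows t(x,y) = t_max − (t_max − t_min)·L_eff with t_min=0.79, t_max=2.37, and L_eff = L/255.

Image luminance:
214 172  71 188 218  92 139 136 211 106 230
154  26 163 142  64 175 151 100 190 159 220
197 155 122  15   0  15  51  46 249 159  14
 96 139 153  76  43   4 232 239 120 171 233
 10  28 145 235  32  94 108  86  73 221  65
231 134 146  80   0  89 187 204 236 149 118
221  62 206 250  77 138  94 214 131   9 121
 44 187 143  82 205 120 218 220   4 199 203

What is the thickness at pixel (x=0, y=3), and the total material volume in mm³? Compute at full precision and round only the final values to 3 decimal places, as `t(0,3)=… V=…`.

span = t_max - t_min = 2.37 - 0.79 = 1.580
L(0,3) = 96, L_eff = 96/255 = 0.376471
t(0,3) = 2.37 - 1.580·0.376471 = 1.775
Σt over all 8·11 pixels = 1737289/12750 ≈ 136.2579608
V = pitch²·Σt = 1.68²·1737289/12750 = 384.574

t(0,3)=1.775 V=384.574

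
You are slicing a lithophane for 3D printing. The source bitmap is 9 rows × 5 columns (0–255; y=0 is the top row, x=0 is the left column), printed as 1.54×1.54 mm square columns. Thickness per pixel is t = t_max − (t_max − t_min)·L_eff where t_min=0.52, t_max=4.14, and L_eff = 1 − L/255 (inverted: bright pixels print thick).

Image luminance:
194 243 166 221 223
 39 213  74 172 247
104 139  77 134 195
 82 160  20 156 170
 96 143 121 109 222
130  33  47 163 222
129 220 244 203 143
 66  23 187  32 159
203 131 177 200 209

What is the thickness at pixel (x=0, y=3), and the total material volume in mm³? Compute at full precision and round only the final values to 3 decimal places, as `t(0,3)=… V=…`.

span = t_max - t_min = 4.14 - 0.52 = 3.620
L(0,3) = 82, L_eff = 1 - 82/255 = 0.678431 (inverted)
t(0,3) = 4.14 - 3.620·0.678431 = 1.684
Σt over all 9·5 pixels = 1500371/12750 ≈ 117.6761569
V = pitch²·Σt = 1.54²·1500371/12750 = 279.081

t(0,3)=1.684 V=279.081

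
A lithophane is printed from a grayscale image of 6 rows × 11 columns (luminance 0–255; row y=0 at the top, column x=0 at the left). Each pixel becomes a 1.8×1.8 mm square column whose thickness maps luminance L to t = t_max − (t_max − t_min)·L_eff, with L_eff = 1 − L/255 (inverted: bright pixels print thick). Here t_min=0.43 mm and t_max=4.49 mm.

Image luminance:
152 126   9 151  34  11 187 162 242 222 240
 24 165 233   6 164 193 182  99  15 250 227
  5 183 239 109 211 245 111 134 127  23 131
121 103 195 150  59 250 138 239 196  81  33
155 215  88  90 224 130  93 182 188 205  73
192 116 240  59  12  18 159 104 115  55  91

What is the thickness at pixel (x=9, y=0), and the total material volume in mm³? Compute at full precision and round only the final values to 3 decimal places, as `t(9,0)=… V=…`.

t(9,0)=3.965 V=555.244

span = t_max - t_min = 4.49 - 0.43 = 4.060
L(9,0) = 222, L_eff = 1 - 222/255 = 0.129412 (inverted)
t(9,0) = 4.49 - 4.060·0.129412 = 3.965
Σt over all 6·11 pixels = 1092494/6375 ≈ 171.3716078
V = pitch²·Σt = 1.8²·1092494/6375 = 555.244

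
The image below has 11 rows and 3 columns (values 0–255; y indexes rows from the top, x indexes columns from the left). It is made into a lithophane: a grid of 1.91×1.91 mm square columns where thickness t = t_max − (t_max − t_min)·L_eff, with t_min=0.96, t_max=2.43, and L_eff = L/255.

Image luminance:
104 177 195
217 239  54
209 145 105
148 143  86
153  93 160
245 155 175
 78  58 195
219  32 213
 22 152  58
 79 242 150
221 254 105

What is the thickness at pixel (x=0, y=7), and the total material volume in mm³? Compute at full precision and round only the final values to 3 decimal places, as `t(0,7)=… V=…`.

span = t_max - t_min = 2.43 - 0.96 = 1.470
L(0,7) = 219, L_eff = 219/255 = 0.858824
t(0,7) = 2.43 - 1.470·0.858824 = 1.168
Σt over all 11·3 pixels = 221223/4250 ≈ 52.0524706
V = pitch²·Σt = 1.91²·221223/4250 = 189.893

t(0,7)=1.168 V=189.893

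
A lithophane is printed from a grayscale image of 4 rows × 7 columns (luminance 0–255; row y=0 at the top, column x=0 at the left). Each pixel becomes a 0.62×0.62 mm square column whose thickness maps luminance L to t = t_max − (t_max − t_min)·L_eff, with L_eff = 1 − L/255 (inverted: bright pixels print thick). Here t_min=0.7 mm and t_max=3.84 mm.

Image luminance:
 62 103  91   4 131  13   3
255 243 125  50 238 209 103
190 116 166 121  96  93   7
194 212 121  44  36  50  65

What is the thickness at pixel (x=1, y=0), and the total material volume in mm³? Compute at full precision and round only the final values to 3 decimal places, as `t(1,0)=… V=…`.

span = t_max - t_min = 3.84 - 0.7 = 3.140
L(1,0) = 103, L_eff = 1 - 103/255 = 0.596078 (inverted)
t(1,0) = 3.84 - 3.140·0.596078 = 1.968
Σt over all 4·7 pixels = 247679/4250 ≈ 58.2774118
V = pitch²·Σt = 0.62²·247679/4250 = 22.402

t(1,0)=1.968 V=22.402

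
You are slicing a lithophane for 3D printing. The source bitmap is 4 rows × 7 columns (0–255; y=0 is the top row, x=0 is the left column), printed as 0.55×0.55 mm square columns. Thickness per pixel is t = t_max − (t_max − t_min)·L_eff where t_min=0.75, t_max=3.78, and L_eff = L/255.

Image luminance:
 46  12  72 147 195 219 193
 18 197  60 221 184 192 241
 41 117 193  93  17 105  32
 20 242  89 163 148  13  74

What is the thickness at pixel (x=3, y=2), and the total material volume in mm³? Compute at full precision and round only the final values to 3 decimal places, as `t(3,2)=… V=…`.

t(3,2)=2.675 V=19.997

span = t_max - t_min = 3.78 - 0.75 = 3.030
L(3,2) = 93, L_eff = 93/255 = 0.364706
t(3,2) = 3.78 - 3.030·0.364706 = 2.675
Σt over all 4·7 pixels = 140474/2125 ≈ 66.1054118
V = pitch²·Σt = 0.55²·140474/2125 = 19.997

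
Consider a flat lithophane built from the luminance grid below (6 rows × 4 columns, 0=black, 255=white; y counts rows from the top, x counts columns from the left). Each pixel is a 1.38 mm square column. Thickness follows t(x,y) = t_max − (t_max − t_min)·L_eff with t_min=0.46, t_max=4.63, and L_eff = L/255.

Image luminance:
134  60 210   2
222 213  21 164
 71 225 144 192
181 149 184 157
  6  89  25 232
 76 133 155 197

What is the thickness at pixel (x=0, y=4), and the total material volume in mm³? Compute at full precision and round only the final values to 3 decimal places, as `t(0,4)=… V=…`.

t(0,4)=4.532 V=110.653

span = t_max - t_min = 4.63 - 0.46 = 4.170
L(0,4) = 6, L_eff = 6/255 = 0.023529
t(0,4) = 4.63 - 4.170·0.023529 = 4.532
Σt over all 6·4 pixels = 246941/4250 ≈ 58.1037647
V = pitch²·Σt = 1.38²·246941/4250 = 110.653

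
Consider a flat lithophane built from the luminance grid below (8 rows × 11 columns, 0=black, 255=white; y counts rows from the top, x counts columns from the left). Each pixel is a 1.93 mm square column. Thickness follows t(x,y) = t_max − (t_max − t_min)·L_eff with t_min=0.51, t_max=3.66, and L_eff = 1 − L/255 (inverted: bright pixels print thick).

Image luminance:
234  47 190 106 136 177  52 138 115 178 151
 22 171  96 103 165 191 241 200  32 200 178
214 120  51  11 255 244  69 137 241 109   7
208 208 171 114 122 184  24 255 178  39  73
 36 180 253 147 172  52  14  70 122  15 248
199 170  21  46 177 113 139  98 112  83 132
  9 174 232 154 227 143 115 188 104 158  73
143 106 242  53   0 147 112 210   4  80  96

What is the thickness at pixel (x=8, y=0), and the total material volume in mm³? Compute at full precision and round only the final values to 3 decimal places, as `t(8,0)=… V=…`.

span = t_max - t_min = 3.66 - 0.51 = 3.150
L(8,0) = 115, L_eff = 1 - 115/255 = 0.549020 (inverted)
t(8,0) = 3.66 - 3.150·0.549020 = 1.931
Σt over all 8·11 pixels = 187.26
V = pitch²·Σt = 1.93²·187.26 = 697.525

t(8,0)=1.931 V=697.525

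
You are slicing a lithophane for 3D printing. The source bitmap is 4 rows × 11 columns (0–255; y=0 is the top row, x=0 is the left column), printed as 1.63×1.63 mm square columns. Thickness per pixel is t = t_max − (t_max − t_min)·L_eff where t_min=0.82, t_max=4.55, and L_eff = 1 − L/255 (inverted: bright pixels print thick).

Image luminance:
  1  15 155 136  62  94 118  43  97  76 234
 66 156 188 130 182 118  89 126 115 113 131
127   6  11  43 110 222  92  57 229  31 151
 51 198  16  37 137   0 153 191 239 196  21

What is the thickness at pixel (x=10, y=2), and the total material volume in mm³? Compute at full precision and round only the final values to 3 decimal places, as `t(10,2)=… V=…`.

span = t_max - t_min = 4.55 - 0.82 = 3.730
L(10,2) = 151, L_eff = 1 - 151/255 = 0.407843 (inverted)
t(10,2) = 4.55 - 3.730·0.407843 = 3.029
Σt over all 4·11 pixels = 2696639/25500 ≈ 105.7505490
V = pitch²·Σt = 1.63²·2696639/25500 = 280.969

t(10,2)=3.029 V=280.969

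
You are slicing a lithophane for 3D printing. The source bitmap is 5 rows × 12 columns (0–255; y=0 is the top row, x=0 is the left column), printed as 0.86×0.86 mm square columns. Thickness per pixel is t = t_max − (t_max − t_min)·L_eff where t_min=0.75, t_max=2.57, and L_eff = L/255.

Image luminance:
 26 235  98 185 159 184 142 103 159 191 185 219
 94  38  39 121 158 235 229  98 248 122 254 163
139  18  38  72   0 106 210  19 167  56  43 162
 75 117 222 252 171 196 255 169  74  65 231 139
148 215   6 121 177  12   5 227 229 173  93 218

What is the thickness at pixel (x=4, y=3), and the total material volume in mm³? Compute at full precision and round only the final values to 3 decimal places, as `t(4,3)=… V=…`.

t(4,3)=1.350 V=70.207

span = t_max - t_min = 2.57 - 0.75 = 1.820
L(4,3) = 171, L_eff = 171/255 = 0.670588
t(4,3) = 2.57 - 1.820·0.670588 = 1.350
Σt over all 5·12 pixels = 242059/2550 ≈ 94.9250980
V = pitch²·Σt = 0.86²·242059/2550 = 70.207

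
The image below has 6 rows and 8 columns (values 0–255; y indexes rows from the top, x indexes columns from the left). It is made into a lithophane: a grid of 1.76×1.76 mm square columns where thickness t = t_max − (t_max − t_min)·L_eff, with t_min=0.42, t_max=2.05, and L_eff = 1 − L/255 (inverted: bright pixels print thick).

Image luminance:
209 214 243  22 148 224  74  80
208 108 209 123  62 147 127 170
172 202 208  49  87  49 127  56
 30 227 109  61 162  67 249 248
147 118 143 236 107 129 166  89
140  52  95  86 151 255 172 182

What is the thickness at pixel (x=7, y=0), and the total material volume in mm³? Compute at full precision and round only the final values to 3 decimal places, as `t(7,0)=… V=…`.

span = t_max - t_min = 2.05 - 0.42 = 1.630
L(7,0) = 80, L_eff = 1 - 80/255 = 0.686275 (inverted)
t(7,0) = 2.05 - 1.630·0.686275 = 0.931
Σt over all 6·8 pixels = 1612537/25500 ≈ 63.2367451
V = pitch²·Σt = 1.76²·1612537/25500 = 195.882

t(7,0)=0.931 V=195.882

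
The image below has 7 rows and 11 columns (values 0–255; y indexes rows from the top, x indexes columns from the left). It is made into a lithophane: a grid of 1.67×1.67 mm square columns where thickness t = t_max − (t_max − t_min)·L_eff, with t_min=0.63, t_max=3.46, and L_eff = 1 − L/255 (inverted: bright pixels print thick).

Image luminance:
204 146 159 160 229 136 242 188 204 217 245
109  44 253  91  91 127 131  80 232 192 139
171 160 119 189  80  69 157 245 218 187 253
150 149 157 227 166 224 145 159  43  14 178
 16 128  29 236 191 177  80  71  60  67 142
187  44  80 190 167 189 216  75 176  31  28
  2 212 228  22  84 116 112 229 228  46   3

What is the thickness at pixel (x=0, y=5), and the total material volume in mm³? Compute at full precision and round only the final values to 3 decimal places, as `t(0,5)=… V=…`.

t(0,5)=2.705 V=473.928

span = t_max - t_min = 3.46 - 0.63 = 2.830
L(0,5) = 187, L_eff = 1 - 187/255 = 0.266667 (inverted)
t(0,5) = 3.46 - 2.830·0.266667 = 2.705
Σt over all 7·11 pixels = 361109/2125 ≈ 169.9336471
V = pitch²·Σt = 1.67²·361109/2125 = 473.928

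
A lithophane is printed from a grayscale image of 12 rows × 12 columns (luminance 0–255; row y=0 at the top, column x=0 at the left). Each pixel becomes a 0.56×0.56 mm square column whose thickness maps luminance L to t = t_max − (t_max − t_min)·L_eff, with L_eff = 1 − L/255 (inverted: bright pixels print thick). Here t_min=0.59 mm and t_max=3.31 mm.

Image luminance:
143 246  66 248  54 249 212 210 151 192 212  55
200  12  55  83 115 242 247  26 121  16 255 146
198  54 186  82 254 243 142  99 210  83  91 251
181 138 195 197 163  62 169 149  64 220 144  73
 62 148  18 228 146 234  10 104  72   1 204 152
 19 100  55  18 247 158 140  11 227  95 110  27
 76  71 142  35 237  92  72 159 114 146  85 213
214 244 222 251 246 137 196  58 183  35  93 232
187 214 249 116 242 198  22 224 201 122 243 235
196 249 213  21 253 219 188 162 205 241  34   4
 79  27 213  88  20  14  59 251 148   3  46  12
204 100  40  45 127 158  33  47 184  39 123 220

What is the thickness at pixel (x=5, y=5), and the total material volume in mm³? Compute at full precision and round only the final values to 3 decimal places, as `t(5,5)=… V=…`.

span = t_max - t_min = 3.31 - 0.59 = 2.720
L(5,5) = 158, L_eff = 1 - 158/255 = 0.380392 (inverted)
t(5,5) = 3.31 - 2.720·0.380392 = 2.275
Σt over all 12·12 pixels = 111304/375 ≈ 296.8106667
V = pitch²·Σt = 0.56²·111304/375 = 93.080

t(5,5)=2.275 V=93.080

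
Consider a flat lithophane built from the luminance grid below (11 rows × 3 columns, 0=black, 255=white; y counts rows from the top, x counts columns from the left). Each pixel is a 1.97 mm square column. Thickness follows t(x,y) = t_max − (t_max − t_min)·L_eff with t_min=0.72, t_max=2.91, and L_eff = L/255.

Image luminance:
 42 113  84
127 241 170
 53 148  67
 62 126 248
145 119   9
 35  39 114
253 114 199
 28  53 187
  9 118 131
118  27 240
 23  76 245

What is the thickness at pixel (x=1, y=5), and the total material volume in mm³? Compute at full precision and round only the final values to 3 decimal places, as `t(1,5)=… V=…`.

t(1,5)=2.575 V=247.262

span = t_max - t_min = 2.91 - 0.72 = 2.190
L(1,5) = 39, L_eff = 39/255 = 0.152941
t(1,5) = 2.91 - 2.190·0.152941 = 2.575
Σt over all 11·3 pixels = 135389/2125 ≈ 63.7124706
V = pitch²·Σt = 1.97²·135389/2125 = 247.262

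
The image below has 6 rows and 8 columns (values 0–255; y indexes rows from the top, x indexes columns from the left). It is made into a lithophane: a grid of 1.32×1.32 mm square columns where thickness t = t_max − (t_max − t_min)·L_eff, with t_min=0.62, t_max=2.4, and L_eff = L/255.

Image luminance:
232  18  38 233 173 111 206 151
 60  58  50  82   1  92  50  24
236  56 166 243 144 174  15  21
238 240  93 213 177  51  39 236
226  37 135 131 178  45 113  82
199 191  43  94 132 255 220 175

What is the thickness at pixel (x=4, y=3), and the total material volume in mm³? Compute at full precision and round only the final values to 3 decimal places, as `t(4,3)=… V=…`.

span = t_max - t_min = 2.4 - 0.62 = 1.780
L(4,3) = 177, L_eff = 177/255 = 0.694118
t(4,3) = 2.4 - 1.780·0.694118 = 1.164
Σt over all 6·8 pixels = 306349/4250 ≈ 72.0821176
V = pitch²·Σt = 1.32²·306349/4250 = 125.596

t(4,3)=1.164 V=125.596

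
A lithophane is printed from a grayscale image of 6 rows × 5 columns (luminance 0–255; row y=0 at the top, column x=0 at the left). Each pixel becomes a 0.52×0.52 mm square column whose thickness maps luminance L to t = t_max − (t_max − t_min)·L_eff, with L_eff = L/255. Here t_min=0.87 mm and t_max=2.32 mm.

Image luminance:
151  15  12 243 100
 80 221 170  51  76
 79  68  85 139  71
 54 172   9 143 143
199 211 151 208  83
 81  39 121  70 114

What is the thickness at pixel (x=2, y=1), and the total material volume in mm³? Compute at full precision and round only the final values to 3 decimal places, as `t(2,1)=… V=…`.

span = t_max - t_min = 2.32 - 0.87 = 1.450
L(2,1) = 170, L_eff = 170/255 = 0.666667
t(2,1) = 2.32 - 1.450·0.666667 = 1.353
Σt over all 6·5 pixels = 257549/5100 ≈ 50.4998039
V = pitch²·Σt = 0.52²·257549/5100 = 13.655

t(2,1)=1.353 V=13.655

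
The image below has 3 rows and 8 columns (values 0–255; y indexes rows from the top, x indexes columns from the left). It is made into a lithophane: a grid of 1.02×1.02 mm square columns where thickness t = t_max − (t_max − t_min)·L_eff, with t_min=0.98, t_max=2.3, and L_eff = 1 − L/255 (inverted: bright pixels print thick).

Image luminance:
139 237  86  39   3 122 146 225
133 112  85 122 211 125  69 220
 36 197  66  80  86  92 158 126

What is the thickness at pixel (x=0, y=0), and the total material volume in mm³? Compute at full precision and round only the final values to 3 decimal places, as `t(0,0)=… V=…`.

t(0,0)=1.700 V=40.169

span = t_max - t_min = 2.3 - 0.98 = 1.320
L(0,0) = 139, L_eff = 1 - 139/255 = 0.454902 (inverted)
t(0,0) = 2.3 - 1.320·0.454902 = 1.700
Σt over all 3·8 pixels = 16409/425 ≈ 38.6094118
V = pitch²·Σt = 1.02²·16409/425 = 40.169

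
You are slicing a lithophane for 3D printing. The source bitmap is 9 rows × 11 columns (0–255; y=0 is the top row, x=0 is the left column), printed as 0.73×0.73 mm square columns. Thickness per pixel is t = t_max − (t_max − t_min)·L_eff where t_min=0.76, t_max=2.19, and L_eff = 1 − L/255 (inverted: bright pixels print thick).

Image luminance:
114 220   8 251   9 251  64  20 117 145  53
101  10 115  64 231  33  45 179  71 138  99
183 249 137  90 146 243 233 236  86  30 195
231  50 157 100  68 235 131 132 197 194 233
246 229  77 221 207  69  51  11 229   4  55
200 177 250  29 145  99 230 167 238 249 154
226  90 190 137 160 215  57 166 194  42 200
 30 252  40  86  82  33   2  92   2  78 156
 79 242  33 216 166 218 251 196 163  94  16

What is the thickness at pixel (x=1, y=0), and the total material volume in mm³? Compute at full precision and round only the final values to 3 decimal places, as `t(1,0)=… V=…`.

t(1,0)=1.994 V=80.245

span = t_max - t_min = 2.19 - 0.76 = 1.430
L(1,0) = 220, L_eff = 1 - 220/255 = 0.137255 (inverted)
t(1,0) = 2.19 - 1.430·0.137255 = 1.994
Σt over all 9·11 pixels = 153593/1020 ≈ 150.5813725
V = pitch²·Σt = 0.73²·153593/1020 = 80.245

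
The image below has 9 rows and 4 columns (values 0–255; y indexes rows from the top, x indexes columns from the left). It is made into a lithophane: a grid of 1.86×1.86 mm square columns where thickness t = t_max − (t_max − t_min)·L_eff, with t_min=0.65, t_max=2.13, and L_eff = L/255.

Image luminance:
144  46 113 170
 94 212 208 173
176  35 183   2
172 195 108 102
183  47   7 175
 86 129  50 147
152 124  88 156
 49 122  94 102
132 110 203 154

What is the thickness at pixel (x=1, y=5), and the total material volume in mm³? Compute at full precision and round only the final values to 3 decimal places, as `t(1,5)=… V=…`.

t(1,5)=1.381 V=176.070

span = t_max - t_min = 2.13 - 0.65 = 1.480
L(1,5) = 129, L_eff = 129/255 = 0.505882
t(1,5) = 2.13 - 1.480·0.505882 = 1.381
Σt over all 9·4 pixels = 108148/2125 ≈ 50.8931765
V = pitch²·Σt = 1.86²·108148/2125 = 176.070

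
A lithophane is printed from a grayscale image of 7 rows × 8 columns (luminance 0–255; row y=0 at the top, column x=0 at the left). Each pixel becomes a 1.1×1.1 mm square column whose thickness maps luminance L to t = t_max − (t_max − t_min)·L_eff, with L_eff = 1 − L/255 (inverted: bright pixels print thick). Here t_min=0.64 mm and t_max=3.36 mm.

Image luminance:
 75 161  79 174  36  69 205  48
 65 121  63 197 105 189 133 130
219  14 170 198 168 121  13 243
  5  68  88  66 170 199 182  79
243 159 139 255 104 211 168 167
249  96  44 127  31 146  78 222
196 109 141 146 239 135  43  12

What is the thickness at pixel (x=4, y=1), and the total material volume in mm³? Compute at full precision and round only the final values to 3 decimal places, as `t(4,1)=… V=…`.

t(4,1)=1.760 V=137.753

span = t_max - t_min = 3.36 - 0.64 = 2.720
L(4,1) = 105, L_eff = 1 - 105/255 = 0.588235 (inverted)
t(4,1) = 3.36 - 2.720·0.588235 = 1.760
Σt over all 7·8 pixels = 42692/375 ≈ 113.8453333
V = pitch²·Σt = 1.1²·42692/375 = 137.753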